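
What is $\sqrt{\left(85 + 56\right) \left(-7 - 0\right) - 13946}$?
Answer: $i \sqrt{14933} \approx 122.2 i$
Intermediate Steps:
$\sqrt{\left(85 + 56\right) \left(-7 - 0\right) - 13946} = \sqrt{141 \left(-7 + 0\right) - 13946} = \sqrt{141 \left(-7\right) - 13946} = \sqrt{-987 - 13946} = \sqrt{-14933} = i \sqrt{14933}$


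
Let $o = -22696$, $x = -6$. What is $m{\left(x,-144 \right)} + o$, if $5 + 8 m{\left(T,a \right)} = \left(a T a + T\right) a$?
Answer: $\frac{17735195}{8} \approx 2.2169 \cdot 10^{6}$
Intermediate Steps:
$m{\left(T,a \right)} = - \frac{5}{8} + \frac{a \left(T + T a^{2}\right)}{8}$ ($m{\left(T,a \right)} = - \frac{5}{8} + \frac{\left(a T a + T\right) a}{8} = - \frac{5}{8} + \frac{\left(T a a + T\right) a}{8} = - \frac{5}{8} + \frac{\left(T a^{2} + T\right) a}{8} = - \frac{5}{8} + \frac{\left(T + T a^{2}\right) a}{8} = - \frac{5}{8} + \frac{a \left(T + T a^{2}\right)}{8}$)
$m{\left(x,-144 \right)} + o = \left(- \frac{5}{8} + \frac{1}{8} \left(-6\right) \left(-144\right) + \frac{1}{8} \left(-6\right) \left(-144\right)^{3}\right) - 22696 = \left(- \frac{5}{8} + 108 + \frac{1}{8} \left(-6\right) \left(-2985984\right)\right) - 22696 = \left(- \frac{5}{8} + 108 + 2239488\right) - 22696 = \frac{17916763}{8} - 22696 = \frac{17735195}{8}$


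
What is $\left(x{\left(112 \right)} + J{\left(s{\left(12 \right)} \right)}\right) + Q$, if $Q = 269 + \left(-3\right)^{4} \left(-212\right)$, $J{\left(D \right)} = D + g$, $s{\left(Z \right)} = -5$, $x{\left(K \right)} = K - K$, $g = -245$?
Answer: $-17153$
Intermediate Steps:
$x{\left(K \right)} = 0$
$J{\left(D \right)} = -245 + D$ ($J{\left(D \right)} = D - 245 = -245 + D$)
$Q = -16903$ ($Q = 269 + 81 \left(-212\right) = 269 - 17172 = -16903$)
$\left(x{\left(112 \right)} + J{\left(s{\left(12 \right)} \right)}\right) + Q = \left(0 - 250\right) - 16903 = -250 - 16903 = -17153$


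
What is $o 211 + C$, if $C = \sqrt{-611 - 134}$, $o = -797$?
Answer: $-168167 + i \sqrt{745} \approx -1.6817 \cdot 10^{5} + 27.295 i$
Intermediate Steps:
$C = i \sqrt{745}$ ($C = \sqrt{-745} = i \sqrt{745} \approx 27.295 i$)
$o 211 + C = \left(-797\right) 211 + i \sqrt{745} = -168167 + i \sqrt{745}$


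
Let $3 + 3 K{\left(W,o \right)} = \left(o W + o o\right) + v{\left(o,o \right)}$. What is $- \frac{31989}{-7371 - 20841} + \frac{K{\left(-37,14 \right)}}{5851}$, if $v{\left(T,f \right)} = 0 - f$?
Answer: $\frac{61326561}{55022804} \approx 1.1146$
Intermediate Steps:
$v{\left(T,f \right)} = - f$
$K{\left(W,o \right)} = -1 - \frac{o}{3} + \frac{o^{2}}{3} + \frac{W o}{3}$ ($K{\left(W,o \right)} = -1 + \frac{\left(o W + o o\right) - o}{3} = -1 + \frac{\left(W o + o^{2}\right) - o}{3} = -1 + \frac{\left(o^{2} + W o\right) - o}{3} = -1 + \frac{o^{2} - o + W o}{3} = -1 + \left(- \frac{o}{3} + \frac{o^{2}}{3} + \frac{W o}{3}\right) = -1 - \frac{o}{3} + \frac{o^{2}}{3} + \frac{W o}{3}$)
$- \frac{31989}{-7371 - 20841} + \frac{K{\left(-37,14 \right)}}{5851} = - \frac{31989}{-7371 - 20841} + \frac{-1 - \frac{14}{3} + \frac{14^{2}}{3} + \frac{1}{3} \left(-37\right) 14}{5851} = - \frac{31989}{-28212} + \left(-1 - \frac{14}{3} + \frac{1}{3} \cdot 196 - \frac{518}{3}\right) \frac{1}{5851} = \left(-31989\right) \left(- \frac{1}{28212}\right) + \left(-1 - \frac{14}{3} + \frac{196}{3} - \frac{518}{3}\right) \frac{1}{5851} = \frac{10663}{9404} - \frac{113}{5851} = \frac{61326561}{55022804}$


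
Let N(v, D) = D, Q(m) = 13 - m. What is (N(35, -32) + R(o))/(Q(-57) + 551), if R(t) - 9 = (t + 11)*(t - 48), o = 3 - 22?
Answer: 19/23 ≈ 0.82609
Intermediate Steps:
o = -19
R(t) = 9 + (-48 + t)*(11 + t) (R(t) = 9 + (t + 11)*(t - 48) = 9 + (11 + t)*(-48 + t) = 9 + (-48 + t)*(11 + t))
(N(35, -32) + R(o))/(Q(-57) + 551) = (-32 + (-519 + (-19)² - 37*(-19)))/((13 - 1*(-57)) + 551) = (-32 + (-519 + 361 + 703))/((13 + 57) + 551) = (-32 + 545)/(70 + 551) = 513/621 = 513*(1/621) = 19/23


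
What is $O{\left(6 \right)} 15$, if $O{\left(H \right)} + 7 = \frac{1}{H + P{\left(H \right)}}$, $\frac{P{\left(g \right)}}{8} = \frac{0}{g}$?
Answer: $- \frac{205}{2} \approx -102.5$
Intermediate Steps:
$P{\left(g \right)} = 0$ ($P{\left(g \right)} = 8 \frac{0}{g} = 8 \cdot 0 = 0$)
$O{\left(H \right)} = -7 + \frac{1}{H}$ ($O{\left(H \right)} = -7 + \frac{1}{H + 0} = -7 + \frac{1}{H}$)
$O{\left(6 \right)} 15 = \left(-7 + \frac{1}{6}\right) 15 = \left(- \frac{41}{6}\right) 15 = - \frac{205}{2}$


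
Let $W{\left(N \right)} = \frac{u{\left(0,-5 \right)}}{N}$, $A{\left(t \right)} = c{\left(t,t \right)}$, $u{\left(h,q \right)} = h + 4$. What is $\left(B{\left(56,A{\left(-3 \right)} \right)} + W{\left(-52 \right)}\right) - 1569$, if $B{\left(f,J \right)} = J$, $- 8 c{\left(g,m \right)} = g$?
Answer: $- \frac{163145}{104} \approx -1568.7$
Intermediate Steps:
$u{\left(h,q \right)} = 4 + h$
$c{\left(g,m \right)} = - \frac{g}{8}$
$A{\left(t \right)} = - \frac{t}{8}$
$W{\left(N \right)} = \frac{4}{N}$ ($W{\left(N \right)} = \frac{4 + 0}{N} = \frac{4}{N}$)
$\left(B{\left(56,A{\left(-3 \right)} \right)} + W{\left(-52 \right)}\right) - 1569 = \left(\left(- \frac{1}{8}\right) \left(-3\right) + \frac{4}{-52}\right) - 1569 = \left(\frac{3}{8} + 4 \left(- \frac{1}{52}\right)\right) - 1569 = \left(\frac{3}{8} - \frac{1}{13}\right) - 1569 = \frac{31}{104} - 1569 = - \frac{163145}{104}$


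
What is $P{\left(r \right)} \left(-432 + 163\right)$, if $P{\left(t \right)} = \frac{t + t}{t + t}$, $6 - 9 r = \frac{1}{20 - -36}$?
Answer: $-269$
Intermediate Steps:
$r = \frac{335}{504}$ ($r = \frac{2}{3} - \frac{1}{9 \left(20 - -36\right)} = \frac{2}{3} - \frac{1}{9 \left(20 + 36\right)} = \frac{2}{3} - \frac{1}{9 \cdot 56} = \frac{2}{3} - \frac{1}{504} = \frac{335}{504} \approx 0.66468$)
$P{\left(t \right)} = 1$ ($P{\left(t \right)} = \frac{2 t}{2 t} = 2 t \frac{1}{2 t} = 1$)
$P{\left(r \right)} \left(-432 + 163\right) = 1 \left(-432 + 163\right) = 1 \left(-269\right) = -269$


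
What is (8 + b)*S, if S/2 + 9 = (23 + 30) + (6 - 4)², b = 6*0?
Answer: 768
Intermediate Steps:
b = 0
S = 96 (S = -18 + 2*((23 + 30) + (6 - 4)²) = -18 + 2*(53 + 2²) = -18 + 2*(53 + 4) = -18 + 2*57 = -18 + 114 = 96)
(8 + b)*S = (8 + 0)*96 = 8*96 = 768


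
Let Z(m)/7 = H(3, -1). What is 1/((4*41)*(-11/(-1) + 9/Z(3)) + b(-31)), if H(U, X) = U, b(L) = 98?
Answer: 7/13806 ≈ 0.00050703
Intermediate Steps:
Z(m) = 21 (Z(m) = 7*3 = 21)
1/((4*41)*(-11/(-1) + 9/Z(3)) + b(-31)) = 1/((4*41)*(-11/(-1) + 9/21) + 98) = 1/(164*(-11*(-1) + 9*(1/21)) + 98) = 1/(164*(11 + 3/7) + 98) = 1/(164*(80/7) + 98) = 1/(13120/7 + 98) = 1/(13806/7) = 7/13806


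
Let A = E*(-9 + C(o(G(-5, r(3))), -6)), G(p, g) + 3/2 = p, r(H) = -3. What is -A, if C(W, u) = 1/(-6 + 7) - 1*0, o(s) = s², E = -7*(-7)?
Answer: 392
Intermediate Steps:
G(p, g) = -3/2 + p
E = 49
C(W, u) = 1 (C(W, u) = 1/1 + 0 = 1 + 0 = 1)
A = -392 (A = 49*(-9 + 1) = 49*(-8) = -392)
-A = -1*(-392) = 392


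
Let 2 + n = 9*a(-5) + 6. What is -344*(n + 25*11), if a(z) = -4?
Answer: -83592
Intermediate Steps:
n = -32 (n = -2 + (9*(-4) + 6) = -2 + (-36 + 6) = -2 - 30 = -32)
-344*(n + 25*11) = -344*(-32 + 25*11) = -344*(-32 + 275) = -344*243 = -83592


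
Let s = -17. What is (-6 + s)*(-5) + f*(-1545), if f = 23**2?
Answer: -817190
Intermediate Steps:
f = 529
(-6 + s)*(-5) + f*(-1545) = (-6 - 17)*(-5) + 529*(-1545) = -23*(-5) - 817305 = 115 - 817305 = -817190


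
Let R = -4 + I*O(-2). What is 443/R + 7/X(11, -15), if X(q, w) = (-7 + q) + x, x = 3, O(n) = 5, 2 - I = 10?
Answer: -399/44 ≈ -9.0682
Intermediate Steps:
I = -8 (I = 2 - 1*10 = 2 - 10 = -8)
X(q, w) = -4 + q (X(q, w) = (-7 + q) + 3 = -4 + q)
R = -44 (R = -4 - 8*5 = -4 - 40 = -44)
443/R + 7/X(11, -15) = 443/(-44) + 7/(-4 + 11) = 443*(-1/44) + 7/7 = -443/44 + 7*(⅐) = -443/44 + 1 = -399/44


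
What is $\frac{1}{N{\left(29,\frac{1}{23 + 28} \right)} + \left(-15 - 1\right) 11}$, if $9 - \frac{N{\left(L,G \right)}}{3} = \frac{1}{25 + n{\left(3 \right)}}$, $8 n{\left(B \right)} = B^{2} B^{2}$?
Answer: $- \frac{281}{41893} \approx -0.0067076$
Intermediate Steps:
$n{\left(B \right)} = \frac{B^{4}}{8}$ ($n{\left(B \right)} = \frac{B^{2} B^{2}}{8} = \frac{B^{4}}{8}$)
$N{\left(L,G \right)} = \frac{7563}{281}$ ($N{\left(L,G \right)} = 27 - \frac{3}{25 + \frac{3^{4}}{8}} = 27 - \frac{3}{25 + \frac{1}{8} \cdot 81} = 27 - \frac{3}{25 + \frac{81}{8}} = 27 - \frac{3}{\frac{281}{8}} = 27 - \frac{24}{281} = \frac{7563}{281}$)
$\frac{1}{N{\left(29,\frac{1}{23 + 28} \right)} + \left(-15 - 1\right) 11} = \frac{1}{\frac{7563}{281} + \left(-15 - 1\right) 11} = \frac{1}{\frac{7563}{281} - 176} = \frac{1}{- \frac{41893}{281}} = - \frac{281}{41893}$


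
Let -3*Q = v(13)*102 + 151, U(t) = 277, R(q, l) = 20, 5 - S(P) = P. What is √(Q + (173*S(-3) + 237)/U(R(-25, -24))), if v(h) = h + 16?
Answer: I*√711610230/831 ≈ 32.101*I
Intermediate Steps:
S(P) = 5 - P
v(h) = 16 + h
Q = -3109/3 (Q = -((16 + 13)*102 + 151)/3 = -(29*102 + 151)/3 = -(2958 + 151)/3 = -⅓*3109 = -3109/3 ≈ -1036.3)
√(Q + (173*S(-3) + 237)/U(R(-25, -24))) = √(-3109/3 + (173*(5 - 1*(-3)) + 237)/277) = √(-3109/3 + (173*(5 + 3) + 237)*(1/277)) = √(-3109/3 + (173*8 + 237)*(1/277)) = √(-3109/3 + (1384 + 237)*(1/277)) = √(-3109/3 + 1621*(1/277)) = √(-3109/3 + 1621/277) = √(-856330/831) = I*√711610230/831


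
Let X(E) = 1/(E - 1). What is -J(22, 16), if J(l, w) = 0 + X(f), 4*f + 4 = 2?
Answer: ⅔ ≈ 0.66667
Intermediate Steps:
f = -½ (f = -1 + (¼)*2 = -1 + ½ = -½ ≈ -0.50000)
X(E) = 1/(-1 + E)
J(l, w) = -⅔ (J(l, w) = 0 + 1/(-1 - ½) = 0 + 1/(-3/2) = 0 - ⅔ = -⅔)
-J(22, 16) = -1*(-⅔) = ⅔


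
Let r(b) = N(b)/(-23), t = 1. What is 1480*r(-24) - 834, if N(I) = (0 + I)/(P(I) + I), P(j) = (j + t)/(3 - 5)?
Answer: -110118/115 ≈ -957.55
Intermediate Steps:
P(j) = -½ - j/2 (P(j) = (j + 1)/(3 - 5) = (1 + j)/(-2) = (1 + j)*(-½) = -½ - j/2)
N(I) = I/(-½ + I/2) (N(I) = (0 + I)/((-½ - I/2) + I) = I/(-½ + I/2))
r(b) = -2*b/(23*(-1 + b)) (r(b) = (2*b/(-1 + b))/(-23) = (2*b/(-1 + b))*(-1/23) = -2*b/(23*(-1 + b)))
1480*r(-24) - 834 = 1480*(-2*(-24)/(-23 + 23*(-24))) - 834 = 1480*(-2*(-24)/(-23 - 552)) - 834 = 1480*(-2*(-24)/(-575)) - 834 = 1480*(-2*(-24)*(-1/575)) - 834 = 1480*(-48/575) - 834 = -14208/115 - 834 = -110118/115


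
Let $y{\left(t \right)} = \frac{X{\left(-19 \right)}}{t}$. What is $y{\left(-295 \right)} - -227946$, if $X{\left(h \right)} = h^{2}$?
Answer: $\frac{67243709}{295} \approx 2.2794 \cdot 10^{5}$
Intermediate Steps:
$y{\left(t \right)} = \frac{361}{t}$ ($y{\left(t \right)} = \frac{\left(-19\right)^{2}}{t} = \frac{361}{t}$)
$y{\left(-295 \right)} - -227946 = \frac{361}{-295} - -227946 = 361 \left(- \frac{1}{295}\right) + 227946 = - \frac{361}{295} + 227946 = \frac{67243709}{295}$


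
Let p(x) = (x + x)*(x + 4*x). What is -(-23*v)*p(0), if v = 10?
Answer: 0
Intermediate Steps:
p(x) = 10*x**2 (p(x) = (2*x)*(5*x) = 10*x**2)
-(-23*v)*p(0) = -(-23*10)*10*0**2 = -(-230)*10*0 = -(-230)*0 = -1*0 = 0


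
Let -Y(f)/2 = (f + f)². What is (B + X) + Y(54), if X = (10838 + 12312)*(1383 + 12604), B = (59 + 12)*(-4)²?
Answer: 323776858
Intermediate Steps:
Y(f) = -8*f² (Y(f) = -2*(f + f)² = -2*4*f² = -8*f²)
B = 1136 (B = 71*16 = 1136)
X = 323799050 (X = 23150*13987 = 323799050)
(B + X) + Y(54) = (1136 + 323799050) - 8*54² = 323800186 - 8*2916 = 323800186 - 23328 = 323776858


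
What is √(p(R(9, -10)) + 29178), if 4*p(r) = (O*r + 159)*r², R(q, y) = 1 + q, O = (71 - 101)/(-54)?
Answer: √299627/3 ≈ 182.46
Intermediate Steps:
O = 5/9 (O = -30*(-1/54) = 5/9 ≈ 0.55556)
p(r) = r²*(159 + 5*r/9)/4 (p(r) = ((5*r/9 + 159)*r²)/4 = ((159 + 5*r/9)*r²)/4 = (r²*(159 + 5*r/9))/4 = r²*(159 + 5*r/9)/4)
√(p(R(9, -10)) + 29178) = √((1 + 9)²*(1431 + 5*(1 + 9))/36 + 29178) = √((1/36)*10²*(1431 + 5*10) + 29178) = √((1/36)*100*(1431 + 50) + 29178) = √((1/36)*100*1481 + 29178) = √(37025/9 + 29178) = √(299627/9) = √299627/3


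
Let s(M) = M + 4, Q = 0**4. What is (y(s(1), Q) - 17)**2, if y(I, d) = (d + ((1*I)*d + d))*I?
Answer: 289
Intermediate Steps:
Q = 0
s(M) = 4 + M
y(I, d) = I*(2*d + I*d) (y(I, d) = (d + (I*d + d))*I = (d + (d + I*d))*I = (2*d + I*d)*I = I*(2*d + I*d))
(y(s(1), Q) - 17)**2 = ((4 + 1)*0*(2 + (4 + 1)) - 17)**2 = (5*0*(2 + 5) - 17)**2 = (5*0*7 - 17)**2 = (0 - 17)**2 = (-17)**2 = 289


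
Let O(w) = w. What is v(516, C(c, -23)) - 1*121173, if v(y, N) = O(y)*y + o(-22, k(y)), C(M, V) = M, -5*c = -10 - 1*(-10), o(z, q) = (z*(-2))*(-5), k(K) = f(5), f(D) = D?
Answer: 144863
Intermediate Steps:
k(K) = 5
o(z, q) = 10*z (o(z, q) = -2*z*(-5) = 10*z)
c = 0 (c = -(-10 - 1*(-10))/5 = -(-10 + 10)/5 = -⅕*0 = 0)
v(y, N) = -220 + y² (v(y, N) = y*y + 10*(-22) = y² - 220 = -220 + y²)
v(516, C(c, -23)) - 1*121173 = (-220 + 516²) - 1*121173 = (-220 + 266256) - 121173 = 266036 - 121173 = 144863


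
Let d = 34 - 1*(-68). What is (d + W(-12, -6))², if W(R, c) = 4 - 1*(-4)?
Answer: 12100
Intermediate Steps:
d = 102 (d = 34 + 68 = 102)
W(R, c) = 8 (W(R, c) = 4 + 4 = 8)
(d + W(-12, -6))² = (102 + 8)² = 110² = 12100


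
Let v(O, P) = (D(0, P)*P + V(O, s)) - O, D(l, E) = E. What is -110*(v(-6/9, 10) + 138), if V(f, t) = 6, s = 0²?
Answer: -80740/3 ≈ -26913.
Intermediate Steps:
s = 0
v(O, P) = 6 + P² - O (v(O, P) = (P*P + 6) - O = (P² + 6) - O = (6 + P²) - O = 6 + P² - O)
-110*(v(-6/9, 10) + 138) = -110*((6 + 10² - (-6)/9) + 138) = -110*((6 + 100 - (-6)/9) + 138) = -110*((6 + 100 - 1*(-⅔)) + 138) = -110*((6 + 100 + ⅔) + 138) = -110*(320/3 + 138) = -110*734/3 = -80740/3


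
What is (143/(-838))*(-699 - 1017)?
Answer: 122694/419 ≈ 292.83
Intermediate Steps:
(143/(-838))*(-699 - 1017) = (143*(-1/838))*(-1716) = -143/838*(-1716) = 122694/419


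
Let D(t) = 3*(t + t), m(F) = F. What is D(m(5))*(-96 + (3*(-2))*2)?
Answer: -3240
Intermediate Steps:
D(t) = 6*t (D(t) = 3*(2*t) = 6*t)
D(m(5))*(-96 + (3*(-2))*2) = (6*5)*(-96 + (3*(-2))*2) = 30*(-96 - 6*2) = 30*(-96 - 12) = 30*(-108) = -3240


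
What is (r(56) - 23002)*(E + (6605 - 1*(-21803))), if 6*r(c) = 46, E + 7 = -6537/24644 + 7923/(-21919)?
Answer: -3492652950848081/5348236 ≈ -6.5305e+8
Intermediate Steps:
E = -4119741767/540171836 (E = -7 + (-6537/24644 + 7923/(-21919)) = -7 + (-6537*1/24644 + 7923*(-1/21919)) = -7 + (-6537/24644 - 7923/21919) = -7 - 338538915/540171836 = -4119741767/540171836 ≈ -7.6267)
r(c) = 23/3 (r(c) = (1/6)*46 = 23/3)
(r(56) - 23002)*(E + (6605 - 1*(-21803))) = (23/3 - 23002)*(-4119741767/540171836 + (6605 - 1*(-21803))) = -68983*(-4119741767/540171836 + (6605 + 21803))/3 = -68983*(-4119741767/540171836 + 28408)/3 = -68983/3*15341081775321/540171836 = -3492652950848081/5348236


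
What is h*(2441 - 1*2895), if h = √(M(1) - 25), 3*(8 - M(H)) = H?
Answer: -908*I*√39/3 ≈ -1890.2*I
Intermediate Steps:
M(H) = 8 - H/3
h = 2*I*√39/3 (h = √((8 - ⅓*1) - 25) = √((8 - ⅓) - 25) = √(23/3 - 25) = √(-52/3) = 2*I*√39/3 ≈ 4.1633*I)
h*(2441 - 1*2895) = (2*I*√39/3)*(2441 - 1*2895) = (2*I*√39/3)*(2441 - 2895) = (2*I*√39/3)*(-454) = -908*I*√39/3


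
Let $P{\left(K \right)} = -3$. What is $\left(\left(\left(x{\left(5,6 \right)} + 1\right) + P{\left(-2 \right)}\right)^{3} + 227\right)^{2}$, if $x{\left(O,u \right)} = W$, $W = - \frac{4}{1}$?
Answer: $121$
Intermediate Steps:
$W = -4$ ($W = \left(-4\right) 1 = -4$)
$x{\left(O,u \right)} = -4$
$\left(\left(\left(x{\left(5,6 \right)} + 1\right) + P{\left(-2 \right)}\right)^{3} + 227\right)^{2} = \left(\left(\left(-4 + 1\right) - 3\right)^{3} + 227\right)^{2} = \left(\left(-3 - 3\right)^{3} + 227\right)^{2} = \left(\left(-6\right)^{3} + 227\right)^{2} = \left(-216 + 227\right)^{2} = 11^{2} = 121$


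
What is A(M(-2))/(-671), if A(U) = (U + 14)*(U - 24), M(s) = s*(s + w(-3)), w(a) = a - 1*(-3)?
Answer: 360/671 ≈ 0.53651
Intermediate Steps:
w(a) = 3 + a (w(a) = a + 3 = 3 + a)
M(s) = s² (M(s) = s*(s + (3 - 3)) = s*(s + 0) = s*s = s²)
A(U) = (-24 + U)*(14 + U) (A(U) = (14 + U)*(-24 + U) = (-24 + U)*(14 + U))
A(M(-2))/(-671) = (-336 + ((-2)²)² - 10*(-2)²)/(-671) = (-336 + 4² - 10*4)*(-1/671) = (-336 + 16 - 40)*(-1/671) = -360*(-1/671) = 360/671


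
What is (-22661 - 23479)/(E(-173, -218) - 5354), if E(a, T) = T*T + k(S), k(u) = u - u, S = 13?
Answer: -4614/4217 ≈ -1.0941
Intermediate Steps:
k(u) = 0
E(a, T) = T**2 (E(a, T) = T*T + 0 = T**2 + 0 = T**2)
(-22661 - 23479)/(E(-173, -218) - 5354) = (-22661 - 23479)/((-218)**2 - 5354) = -46140/(47524 - 5354) = -46140/42170 = -46140*1/42170 = -4614/4217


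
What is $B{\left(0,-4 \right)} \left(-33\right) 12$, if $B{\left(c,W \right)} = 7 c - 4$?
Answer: $1584$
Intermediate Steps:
$B{\left(c,W \right)} = -4 + 7 c$
$B{\left(0,-4 \right)} \left(-33\right) 12 = \left(-4 + 7 \cdot 0\right) \left(-33\right) 12 = \left(-4 + 0\right) \left(-33\right) 12 = \left(-4\right) \left(-33\right) 12 = 132 \cdot 12 = 1584$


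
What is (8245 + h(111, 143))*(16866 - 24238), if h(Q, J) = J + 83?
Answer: -62448212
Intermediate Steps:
h(Q, J) = 83 + J
(8245 + h(111, 143))*(16866 - 24238) = (8245 + (83 + 143))*(16866 - 24238) = (8245 + 226)*(-7372) = 8471*(-7372) = -62448212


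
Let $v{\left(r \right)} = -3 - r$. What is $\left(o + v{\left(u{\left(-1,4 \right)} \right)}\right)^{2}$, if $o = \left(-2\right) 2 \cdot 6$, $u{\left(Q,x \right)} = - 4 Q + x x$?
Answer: $2209$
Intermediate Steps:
$u{\left(Q,x \right)} = x^{2} - 4 Q$ ($u{\left(Q,x \right)} = - 4 Q + x^{2} = x^{2} - 4 Q$)
$o = -24$ ($o = \left(-4\right) 6 = -24$)
$\left(o + v{\left(u{\left(-1,4 \right)} \right)}\right)^{2} = \left(-24 - \left(19 + 4\right)\right)^{2} = \left(-24 - 23\right)^{2} = \left(-47\right)^{2} = 2209$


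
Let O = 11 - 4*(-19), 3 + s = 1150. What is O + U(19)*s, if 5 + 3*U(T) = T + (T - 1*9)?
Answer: 9263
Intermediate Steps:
U(T) = -14/3 + 2*T/3 (U(T) = -5/3 + (T + (T - 1*9))/3 = -5/3 + (T + (T - 9))/3 = -5/3 + (T + (-9 + T))/3 = -5/3 + (-9 + 2*T)/3 = -5/3 + (-3 + 2*T/3) = -14/3 + 2*T/3)
s = 1147 (s = -3 + 1150 = 1147)
O = 87 (O = 11 + 76 = 87)
O + U(19)*s = 87 + (-14/3 + (⅔)*19)*1147 = 87 + (-14/3 + 38/3)*1147 = 87 + 8*1147 = 87 + 9176 = 9263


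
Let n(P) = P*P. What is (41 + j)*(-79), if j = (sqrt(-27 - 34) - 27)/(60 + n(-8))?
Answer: -399503/124 - 79*I*sqrt(61)/124 ≈ -3221.8 - 4.9759*I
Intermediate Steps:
n(P) = P**2
j = -27/124 + I*sqrt(61)/124 (j = (sqrt(-27 - 34) - 27)/(60 + (-8)**2) = (sqrt(-61) - 27)/(60 + 64) = (I*sqrt(61) - 27)/124 = (-27 + I*sqrt(61))*(1/124) = -27/124 + I*sqrt(61)/124 ≈ -0.21774 + 0.062986*I)
(41 + j)*(-79) = (41 + (-27/124 + I*sqrt(61)/124))*(-79) = (5057/124 + I*sqrt(61)/124)*(-79) = -399503/124 - 79*I*sqrt(61)/124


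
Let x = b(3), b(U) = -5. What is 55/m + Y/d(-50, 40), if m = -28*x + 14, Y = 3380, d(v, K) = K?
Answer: 594/7 ≈ 84.857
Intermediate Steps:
x = -5
m = 154 (m = -28*(-5) + 14 = 140 + 14 = 154)
55/m + Y/d(-50, 40) = 55/154 + 3380/40 = 55*(1/154) + 3380*(1/40) = 5/14 + 169/2 = 594/7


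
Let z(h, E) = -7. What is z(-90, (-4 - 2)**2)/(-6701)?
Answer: 7/6701 ≈ 0.0010446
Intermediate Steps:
z(-90, (-4 - 2)**2)/(-6701) = -7/(-6701) = -7*(-1/6701) = 7/6701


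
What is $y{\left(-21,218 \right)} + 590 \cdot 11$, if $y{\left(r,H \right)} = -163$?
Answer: $6327$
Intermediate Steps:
$y{\left(-21,218 \right)} + 590 \cdot 11 = -163 + 590 \cdot 11 = -163 + 6490 = 6327$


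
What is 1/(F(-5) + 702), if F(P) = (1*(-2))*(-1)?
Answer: 1/704 ≈ 0.0014205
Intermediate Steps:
F(P) = 2 (F(P) = -2*(-1) = 2)
1/(F(-5) + 702) = 1/(2 + 702) = 1/704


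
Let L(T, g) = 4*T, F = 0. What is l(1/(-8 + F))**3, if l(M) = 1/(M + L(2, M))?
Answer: 512/250047 ≈ 0.0020476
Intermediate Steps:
l(M) = 1/(8 + M) (l(M) = 1/(M + 4*2) = 1/(M + 8) = 1/(8 + M))
l(1/(-8 + F))**3 = (1/(8 + 1/(-8 + 0)))**3 = (1/(8 + 1/(-8)))**3 = (1/(8 - 1/8))**3 = (1/(63/8))**3 = (8/63)**3 = 512/250047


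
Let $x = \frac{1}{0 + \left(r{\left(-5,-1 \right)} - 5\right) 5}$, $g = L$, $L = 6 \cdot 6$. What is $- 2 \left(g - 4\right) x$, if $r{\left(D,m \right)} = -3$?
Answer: $\frac{8}{5} \approx 1.6$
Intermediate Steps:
$L = 36$
$g = 36$
$x = - \frac{1}{40}$ ($x = \frac{1}{0 + \left(-3 - 5\right) 5} = \frac{1}{0 - 40} = \frac{1}{-40} = - \frac{1}{40} \approx -0.025$)
$- 2 \left(g - 4\right) x = - 2 \left(36 - 4\right) \left(- \frac{1}{40}\right) = \left(-2\right) 32 \left(- \frac{1}{40}\right) = \left(-64\right) \left(- \frac{1}{40}\right) = \frac{8}{5}$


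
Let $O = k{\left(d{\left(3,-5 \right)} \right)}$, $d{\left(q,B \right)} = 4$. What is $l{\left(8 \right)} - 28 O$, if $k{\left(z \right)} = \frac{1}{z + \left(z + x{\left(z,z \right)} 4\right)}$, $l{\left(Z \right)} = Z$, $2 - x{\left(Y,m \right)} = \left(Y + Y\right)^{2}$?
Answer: $\frac{487}{60} \approx 8.1167$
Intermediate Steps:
$x{\left(Y,m \right)} = 2 - 4 Y^{2}$ ($x{\left(Y,m \right)} = 2 - \left(Y + Y\right)^{2} = 2 - \left(2 Y\right)^{2} = 2 - 4 Y^{2}$)
$k{\left(z \right)} = \frac{1}{8 - 16 z^{2} + 2 z}$ ($k{\left(z \right)} = \frac{1}{z + \left(z + \left(2 - 4 z^{2}\right) 4\right)} = \frac{1}{z - \left(-8 - z + 16 z^{2}\right)} = \frac{1}{z + \left(8 + z - 16 z^{2}\right)} = \frac{1}{8 - 16 z^{2} + 2 z}$)
$O = - \frac{1}{240}$ ($O = \frac{1}{2 \left(4 + 4 - 8 \cdot 4^{2}\right)} = \frac{1}{2 \left(4 + 4 - 128\right)} = \frac{1}{2 \left(-120\right)} = \frac{1}{2} \left(- \frac{1}{120}\right) = - \frac{1}{240} \approx -0.0041667$)
$l{\left(8 \right)} - 28 O = 8 - - \frac{7}{60} = 8 + \frac{7}{60} = \frac{487}{60}$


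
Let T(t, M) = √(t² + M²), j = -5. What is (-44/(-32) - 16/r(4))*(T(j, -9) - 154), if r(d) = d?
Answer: 1617/4 - 21*√106/8 ≈ 377.22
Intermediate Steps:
T(t, M) = √(M² + t²)
(-44/(-32) - 16/r(4))*(T(j, -9) - 154) = (-44/(-32) - 16/4)*(√((-9)² + (-5)²) - 154) = (-44*(-1/32) - 16*¼)*(√(81 + 25) - 154) = (11/8 - 4)*(√106 - 154) = -21*(-154 + √106)/8 = 1617/4 - 21*√106/8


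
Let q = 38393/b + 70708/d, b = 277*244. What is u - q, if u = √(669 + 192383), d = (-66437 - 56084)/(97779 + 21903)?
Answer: 571957046618575/8280949348 + 34*√167 ≈ 69508.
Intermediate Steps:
d = -122521/119682 ≈ -1.0237
b = 67588
q = -571957046618575/8280949348 (q = 38393/67588 + 70708/(-122521/119682) = 38393*(1/67588) + 70708*(-119682/122521) = 38393/67588 - 8462474856/122521 = -571957046618575/8280949348 ≈ -69069.)
u = 34*√167 (u = √193052 = 34*√167 ≈ 439.38)
u - q = 34*√167 - 1*(-571957046618575/8280949348) = 34*√167 + 571957046618575/8280949348 = 571957046618575/8280949348 + 34*√167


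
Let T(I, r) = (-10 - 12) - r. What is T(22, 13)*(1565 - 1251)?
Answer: -10990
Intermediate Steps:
T(I, r) = -22 - r
T(22, 13)*(1565 - 1251) = (-22 - 1*13)*(1565 - 1251) = (-22 - 13)*314 = -35*314 = -10990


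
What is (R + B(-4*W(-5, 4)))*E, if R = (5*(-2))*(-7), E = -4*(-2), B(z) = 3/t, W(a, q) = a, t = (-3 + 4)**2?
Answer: 584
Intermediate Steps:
t = 1 (t = 1**2 = 1)
B(z) = 3 (B(z) = 3/1 = 3*1 = 3)
E = 8
R = 70 (R = -10*(-7) = 70)
(R + B(-4*W(-5, 4)))*E = (70 + 3)*8 = 73*8 = 584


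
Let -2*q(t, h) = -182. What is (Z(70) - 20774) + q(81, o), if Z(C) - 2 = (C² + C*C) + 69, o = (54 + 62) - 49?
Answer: -10812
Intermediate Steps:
o = 67 (o = 116 - 49 = 67)
q(t, h) = 91 (q(t, h) = -½*(-182) = 91)
Z(C) = 71 + 2*C² (Z(C) = 2 + ((C² + C*C) + 69) = 2 + ((C² + C²) + 69) = 2 + (2*C² + 69) = 2 + (69 + 2*C²) = 71 + 2*C²)
(Z(70) - 20774) + q(81, o) = ((71 + 2*70²) - 20774) + 91 = ((71 + 2*4900) - 20774) + 91 = ((71 + 9800) - 20774) + 91 = (9871 - 20774) + 91 = -10903 + 91 = -10812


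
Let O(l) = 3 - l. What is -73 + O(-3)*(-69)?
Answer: -487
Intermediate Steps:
-73 + O(-3)*(-69) = -73 + (3 - 1*(-3))*(-69) = -73 + (3 + 3)*(-69) = -73 + 6*(-69) = -73 - 414 = -487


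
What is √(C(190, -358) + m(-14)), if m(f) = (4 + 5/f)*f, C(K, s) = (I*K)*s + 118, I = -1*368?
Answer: √25031427 ≈ 5003.1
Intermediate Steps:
I = -368
C(K, s) = 118 - 368*K*s (C(K, s) = (-368*K)*s + 118 = -368*K*s + 118 = 118 - 368*K*s)
m(f) = f*(4 + 5/f)
√(C(190, -358) + m(-14)) = √((118 - 368*190*(-358)) + (5 + 4*(-14))) = √((118 + 25031360) + (5 - 56)) = √(25031478 - 51) = √25031427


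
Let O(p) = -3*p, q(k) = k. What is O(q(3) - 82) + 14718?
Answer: 14955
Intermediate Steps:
O(q(3) - 82) + 14718 = -3*(3 - 82) + 14718 = -3*(-79) + 14718 = 237 + 14718 = 14955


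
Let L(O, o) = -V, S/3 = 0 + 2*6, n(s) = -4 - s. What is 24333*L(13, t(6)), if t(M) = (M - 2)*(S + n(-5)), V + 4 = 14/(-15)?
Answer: 600214/5 ≈ 1.2004e+5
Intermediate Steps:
S = 36 (S = 3*(0 + 2*6) = 3*(0 + 12) = 3*12 = 36)
V = -74/15 (V = -4 + 14/(-15) = -4 + 14*(-1/15) = -4 - 14/15 = -74/15 ≈ -4.9333)
t(M) = -74 + 37*M (t(M) = (M - 2)*(36 + (-4 - 1*(-5))) = (-2 + M)*(36 + (-4 + 5)) = (-2 + M)*(36 + 1) = (-2 + M)*37 = -74 + 37*M)
L(O, o) = 74/15 (L(O, o) = -1*(-74/15) = 74/15)
24333*L(13, t(6)) = 24333*(74/15) = 600214/5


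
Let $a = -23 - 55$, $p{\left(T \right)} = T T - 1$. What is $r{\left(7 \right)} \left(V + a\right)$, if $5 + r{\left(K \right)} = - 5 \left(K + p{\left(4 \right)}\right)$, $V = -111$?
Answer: $21735$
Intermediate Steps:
$p{\left(T \right)} = -1 + T^{2}$ ($p{\left(T \right)} = T^{2} - 1 = -1 + T^{2}$)
$a = -78$
$r{\left(K \right)} = -80 - 5 K$ ($r{\left(K \right)} = -5 - 5 \left(K - \left(1 - 4^{2}\right)\right) = -5 - 5 \left(K + \left(-1 + 16\right)\right) = -5 - 5 \left(K + 15\right) = -5 - 5 \left(15 + K\right) = -5 - \left(75 + 5 K\right) = -80 - 5 K$)
$r{\left(7 \right)} \left(V + a\right) = \left(-80 - 35\right) \left(-111 - 78\right) = \left(-80 - 35\right) \left(-189\right) = \left(-115\right) \left(-189\right) = 21735$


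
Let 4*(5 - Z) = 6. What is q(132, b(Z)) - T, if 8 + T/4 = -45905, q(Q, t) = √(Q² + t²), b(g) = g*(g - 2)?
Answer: 183652 + 15*√1241/4 ≈ 1.8378e+5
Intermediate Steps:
Z = 7/2 (Z = 5 - ¼*6 = 5 - 3/2 = 7/2 ≈ 3.5000)
b(g) = g*(-2 + g)
T = -183652 (T = -32 + 4*(-45905) = -32 - 183620 = -183652)
q(132, b(Z)) - T = √(132² + (7*(-2 + 7/2)/2)²) - 1*(-183652) = √(17424 + ((7/2)*(3/2))²) + 183652 = √(17424 + (21/4)²) + 183652 = √(17424 + 441/16) + 183652 = √(279225/16) + 183652 = 15*√1241/4 + 183652 = 183652 + 15*√1241/4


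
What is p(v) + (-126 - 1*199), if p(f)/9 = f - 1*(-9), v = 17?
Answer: -91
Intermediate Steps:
p(f) = 81 + 9*f (p(f) = 9*(f - 1*(-9)) = 9*(f + 9) = 9*(9 + f) = 81 + 9*f)
p(v) + (-126 - 1*199) = (81 + 9*17) + (-126 - 1*199) = (81 + 153) + (-126 - 199) = 234 - 325 = -91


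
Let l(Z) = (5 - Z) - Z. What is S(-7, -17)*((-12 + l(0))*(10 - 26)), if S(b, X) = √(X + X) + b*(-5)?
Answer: 3920 + 112*I*√34 ≈ 3920.0 + 653.07*I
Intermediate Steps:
l(Z) = 5 - 2*Z
S(b, X) = -5*b + √2*√X (S(b, X) = √(2*X) - 5*b = √2*√X - 5*b = -5*b + √2*√X)
S(-7, -17)*((-12 + l(0))*(10 - 26)) = (-5*(-7) + √2*√(-17))*((-12 + (5 - 2*0))*(10 - 26)) = (35 + √2*(I*√17))*((-12 + (5 + 0))*(-16)) = (35 + I*√34)*((-12 + 5)*(-16)) = (35 + I*√34)*(-7*(-16)) = (35 + I*√34)*112 = 3920 + 112*I*√34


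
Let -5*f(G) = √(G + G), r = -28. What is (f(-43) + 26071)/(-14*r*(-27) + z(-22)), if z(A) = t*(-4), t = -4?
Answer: -26071/10568 + I*√86/52840 ≈ -2.467 + 0.0001755*I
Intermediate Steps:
z(A) = 16 (z(A) = -4*(-4) = 16)
f(G) = -√2*√G/5 (f(G) = -√(G + G)/5 = -√2*√G/5)
(f(-43) + 26071)/(-14*r*(-27) + z(-22)) = (-√2*√(-43)/5 + 26071)/(-14*(-28)*(-27) + 16) = (-√2*I*√43/5 + 26071)/(392*(-27) + 16) = (-I*√86/5 + 26071)/(-10584 + 16) = (26071 - I*√86/5)/(-10568) = (26071 - I*√86/5)*(-1/10568) = -26071/10568 + I*√86/52840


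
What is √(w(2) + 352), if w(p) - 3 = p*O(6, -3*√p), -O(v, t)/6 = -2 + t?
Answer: √(379 + 36*√2) ≈ 20.734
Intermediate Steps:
O(v, t) = 12 - 6*t (O(v, t) = -6*(-2 + t) = 12 - 6*t)
w(p) = 3 + p*(12 + 18*√p) (w(p) = 3 + p*(12 - (-18)*√p) = 3 + p*(12 + 18*√p))
√(w(2) + 352) = √((3 + 12*2 + 18*2^(3/2)) + 352) = √((3 + 24 + 18*(2*√2)) + 352) = √((3 + 24 + 36*√2) + 352) = √((27 + 36*√2) + 352) = √(379 + 36*√2)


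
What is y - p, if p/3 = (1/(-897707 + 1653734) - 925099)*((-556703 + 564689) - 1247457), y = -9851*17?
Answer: -96320648730089635/28001 ≈ -3.4399e+12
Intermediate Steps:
y = -167467
p = 96320644040846168/28001 (p = 3*((1/(-897707 + 1653734) - 925099)*((-556703 + 564689) - 1247457)) = 3*((1/756027 - 925099)*(7986 - 1247457)) = 3*((1/756027 - 925099)*(-1239471)) = 3*(-699399821672/756027*(-1239471)) = 3*(96320644040846168/84003) = 96320644040846168/28001 ≈ 3.4399e+12)
y - p = -167467 - 1*96320644040846168/28001 = -167467 - 96320644040846168/28001 = -96320648730089635/28001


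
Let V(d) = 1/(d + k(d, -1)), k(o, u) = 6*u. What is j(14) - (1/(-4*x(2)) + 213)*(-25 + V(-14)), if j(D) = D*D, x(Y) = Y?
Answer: 884563/160 ≈ 5528.5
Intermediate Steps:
j(D) = D²
V(d) = 1/(-6 + d) (V(d) = 1/(d + 6*(-1)) = 1/(d - 6) = 1/(-6 + d))
j(14) - (1/(-4*x(2)) + 213)*(-25 + V(-14)) = 14² - (1/(-4*2) + 213)*(-25 + 1/(-6 - 14)) = 196 - (1/(-8) + 213)*(-25 + 1/(-20)) = 196 - (-⅛ + 213)*(-25 - 1/20) = 196 - 1703*(-501)/(8*20) = 196 - 1*(-853203/160) = 196 + 853203/160 = 884563/160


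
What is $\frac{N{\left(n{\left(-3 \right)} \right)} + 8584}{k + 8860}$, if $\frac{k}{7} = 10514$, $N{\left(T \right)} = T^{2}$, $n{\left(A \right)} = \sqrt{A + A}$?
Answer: $\frac{4289}{41229} \approx 0.10403$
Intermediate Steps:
$n{\left(A \right)} = \sqrt{2} \sqrt{A}$ ($n{\left(A \right)} = \sqrt{2 A} = \sqrt{2} \sqrt{A}$)
$k = 73598$ ($k = 7 \cdot 10514 = 73598$)
$\frac{N{\left(n{\left(-3 \right)} \right)} + 8584}{k + 8860} = \frac{\left(\sqrt{2} \sqrt{-3}\right)^{2} + 8584}{73598 + 8860} = \frac{\left(\sqrt{2} i \sqrt{3}\right)^{2} + 8584}{82458} = \left(\left(i \sqrt{6}\right)^{2} + 8584\right) \frac{1}{82458} = \left(-6 + 8584\right) \frac{1}{82458} = 8578 \cdot \frac{1}{82458} = \frac{4289}{41229}$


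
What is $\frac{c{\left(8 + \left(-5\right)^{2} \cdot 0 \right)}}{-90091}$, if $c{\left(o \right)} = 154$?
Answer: $- \frac{154}{90091} \approx -0.0017094$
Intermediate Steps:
$\frac{c{\left(8 + \left(-5\right)^{2} \cdot 0 \right)}}{-90091} = \frac{154}{-90091} = 154 \left(- \frac{1}{90091}\right) = - \frac{154}{90091}$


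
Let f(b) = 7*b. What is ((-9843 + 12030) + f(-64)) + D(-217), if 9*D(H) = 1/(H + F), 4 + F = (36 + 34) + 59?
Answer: 1439891/828 ≈ 1739.0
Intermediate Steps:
F = 125 (F = -4 + ((36 + 34) + 59) = -4 + (70 + 59) = -4 + 129 = 125)
D(H) = 1/(9*(125 + H)) (D(H) = 1/(9*(H + 125)) = 1/(9*(125 + H)))
((-9843 + 12030) + f(-64)) + D(-217) = ((-9843 + 12030) + 7*(-64)) + 1/(9*(125 - 217)) = (2187 - 448) + (1/9)/(-92) = 1739 + (1/9)*(-1/92) = 1739 - 1/828 = 1439891/828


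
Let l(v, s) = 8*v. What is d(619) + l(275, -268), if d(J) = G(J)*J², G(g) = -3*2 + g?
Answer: 234879893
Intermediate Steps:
G(g) = -6 + g
d(J) = J²*(-6 + J) (d(J) = (-6 + J)*J² = J²*(-6 + J))
d(619) + l(275, -268) = 619²*(-6 + 619) + 8*275 = 383161*613 + 2200 = 234877693 + 2200 = 234879893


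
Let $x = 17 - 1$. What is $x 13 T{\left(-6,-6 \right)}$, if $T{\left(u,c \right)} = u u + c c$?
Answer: $14976$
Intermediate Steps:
$T{\left(u,c \right)} = c^{2} + u^{2}$ ($T{\left(u,c \right)} = u^{2} + c^{2} = c^{2} + u^{2}$)
$x = 16$
$x 13 T{\left(-6,-6 \right)} = 16 \cdot 13 \left(\left(-6\right)^{2} + \left(-6\right)^{2}\right) = 208 \left(36 + 36\right) = 208 \cdot 72 = 14976$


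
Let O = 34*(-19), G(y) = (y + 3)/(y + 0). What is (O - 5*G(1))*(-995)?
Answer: 662670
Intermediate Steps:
G(y) = (3 + y)/y
O = -646
(O - 5*G(1))*(-995) = (-646 - 5*(3 + 1)/1)*(-995) = (-646 - 5*4)*(-995) = (-646 - 20)*(-995) = -666*(-995) = 662670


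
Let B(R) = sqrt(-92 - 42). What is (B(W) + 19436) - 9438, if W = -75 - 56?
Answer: 9998 + I*sqrt(134) ≈ 9998.0 + 11.576*I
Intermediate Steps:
W = -131
B(R) = I*sqrt(134) (B(R) = sqrt(-134) = I*sqrt(134))
(B(W) + 19436) - 9438 = (I*sqrt(134) + 19436) - 9438 = (19436 + I*sqrt(134)) - 9438 = 9998 + I*sqrt(134)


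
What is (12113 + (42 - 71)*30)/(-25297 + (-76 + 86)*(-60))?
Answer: -11243/25897 ≈ -0.43414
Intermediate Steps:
(12113 + (42 - 71)*30)/(-25297 + (-76 + 86)*(-60)) = (12113 - 29*30)/(-25297 + 10*(-60)) = (12113 - 870)/(-25297 - 600) = 11243/(-25897) = 11243*(-1/25897) = -11243/25897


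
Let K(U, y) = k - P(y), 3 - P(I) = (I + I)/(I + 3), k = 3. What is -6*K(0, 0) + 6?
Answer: 6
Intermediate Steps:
P(I) = 3 - 2*I/(3 + I) (P(I) = 3 - (I + I)/(I + 3) = 3 - 2*I/(3 + I))
K(U, y) = 3 - (9 + y)/(3 + y)
-6*K(0, 0) + 6 = -12*0/(3 + 0) + 6 = -12*0/3 + 6 = -6*0 + 6 = 0 + 6 = 6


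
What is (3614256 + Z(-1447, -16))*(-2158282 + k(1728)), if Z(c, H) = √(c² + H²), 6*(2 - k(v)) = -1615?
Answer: -7799603602440 - 12948065*√2094065/6 ≈ -7.8027e+12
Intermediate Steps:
k(v) = 1627/6 (k(v) = 2 - ⅙*(-1615) = 2 + 1615/6 = 1627/6)
Z(c, H) = √(H² + c²)
(3614256 + Z(-1447, -16))*(-2158282 + k(1728)) = (3614256 + √((-16)² + (-1447)²))*(-2158282 + 1627/6) = (3614256 + √(256 + 2093809))*(-12948065/6) = (3614256 + √2094065)*(-12948065/6) = -7799603602440 - 12948065*√2094065/6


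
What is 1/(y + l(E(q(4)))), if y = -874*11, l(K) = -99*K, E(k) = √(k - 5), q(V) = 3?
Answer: I/(11*(-874*I + 9*√2)) ≈ -0.00010399 + 1.5144e-6*I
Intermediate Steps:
E(k) = √(-5 + k)
y = -9614
1/(y + l(E(q(4)))) = 1/(-9614 - 99*√(-5 + 3)) = 1/(-9614 - 99*I*√2)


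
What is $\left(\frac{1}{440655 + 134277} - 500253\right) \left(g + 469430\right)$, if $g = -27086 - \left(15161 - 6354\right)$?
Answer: $- \frac{124690208578070915}{574932} \approx -2.1688 \cdot 10^{11}$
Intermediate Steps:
$g = -35893$ ($g = -27086 - 8807 = -35893$)
$\left(\frac{1}{440655 + 134277} - 500253\right) \left(g + 469430\right) = \left(\frac{1}{440655 + 134277} - 500253\right) \left(-35893 + 469430\right) = \left(\frac{1}{574932} - 500253\right) 433537 = \left(- \frac{287611457795}{574932}\right) 433537 = - \frac{124690208578070915}{574932}$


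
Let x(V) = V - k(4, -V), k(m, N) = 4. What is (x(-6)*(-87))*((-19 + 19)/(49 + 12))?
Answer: 0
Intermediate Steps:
x(V) = -4 + V (x(V) = V - 1*4 = V - 4 = -4 + V)
(x(-6)*(-87))*((-19 + 19)/(49 + 12)) = ((-4 - 6)*(-87))*((-19 + 19)/(49 + 12)) = (-10*(-87))*(0/61) = 870*(0*(1/61)) = 870*0 = 0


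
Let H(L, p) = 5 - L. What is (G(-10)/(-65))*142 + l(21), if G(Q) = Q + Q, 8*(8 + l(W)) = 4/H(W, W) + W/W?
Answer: 14887/416 ≈ 35.786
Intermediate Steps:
l(W) = -63/8 + 1/(2*(5 - W)) (l(W) = -8 + (4/(5 - W) + W/W)/8 = -8 + (4/(5 - W) + 1)/8 = -8 + (1 + 4/(5 - W))/8 = -8 + (⅛ + 1/(2*(5 - W))) = -63/8 + 1/(2*(5 - W)))
G(Q) = 2*Q
(G(-10)/(-65))*142 + l(21) = ((2*(-10))/(-65))*142 + (311 - 63*21)/(8*(-5 + 21)) = -20*(-1/65)*142 + (⅛)*(311 - 1323)/16 = (4/13)*142 + (⅛)*(1/16)*(-1012) = 568/13 - 253/32 = 14887/416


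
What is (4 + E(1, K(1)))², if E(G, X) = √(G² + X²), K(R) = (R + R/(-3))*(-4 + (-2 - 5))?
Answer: (12 + √493)²/9 ≈ 129.99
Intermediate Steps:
K(R) = -22*R/3 (K(R) = (R + R*(-⅓))*(-4 - 7) = (R - R/3)*(-11) = (2*R/3)*(-11) = -22*R/3)
(4 + E(1, K(1)))² = (4 + √(1² + (-22/3*1)²))² = (4 + √(1 + (-22/3)²))² = (4 + √(1 + 484/9))² = (4 + √(493/9))² = (4 + √493/3)²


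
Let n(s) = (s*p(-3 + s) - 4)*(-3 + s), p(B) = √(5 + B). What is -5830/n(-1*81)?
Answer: -1166/2177007 + 15741*I*√79/1451338 ≈ -0.0005356 + 0.0964*I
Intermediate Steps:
n(s) = (-4 + s*√(2 + s))*(-3 + s) (n(s) = (s*√(5 + (-3 + s)) - 4)*(-3 + s) = (s*√(2 + s) - 4)*(-3 + s) = (-4 + s*√(2 + s))*(-3 + s))
-5830/n(-1*81) = -5830/(12 - (-4)*81 + (-1*81)²*√(2 - 1*81) - 3*(-1*81)*√(2 - 1*81)) = -5830/(12 - 4*(-81) + (-81)²*√(2 - 81) - 3*(-81)*√(2 - 81)) = -5830/(12 + 324 + 6561*√(-79) - 3*(-81)*√(-79)) = -5830/(12 + 324 + 6561*(I*√79) - 3*(-81)*I*√79) = -5830/(12 + 324 + 6561*I*√79 + 243*I*√79) = -5830/(336 + 6804*I*√79)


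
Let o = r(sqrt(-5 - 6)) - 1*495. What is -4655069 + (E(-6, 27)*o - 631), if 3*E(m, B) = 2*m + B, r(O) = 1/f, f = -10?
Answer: -9316351/2 ≈ -4.6582e+6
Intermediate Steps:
r(O) = -1/10 (r(O) = 1/(-10) = -1/10)
o = -4951/10 (o = -1/10 - 1*495 = -1/10 - 495 = -4951/10 ≈ -495.10)
E(m, B) = B/3 + 2*m/3 (E(m, B) = (2*m + B)/3 = (B + 2*m)/3 = B/3 + 2*m/3)
-4655069 + (E(-6, 27)*o - 631) = -4655069 + (((1/3)*27 + (2/3)*(-6))*(-4951/10) - 631) = -4655069 + ((9 - 4)*(-4951/10) - 631) = -4655069 + (5*(-4951/10) - 631) = -4655069 + (-4951/2 - 631) = -4655069 - 6213/2 = -9316351/2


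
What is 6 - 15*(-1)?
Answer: 21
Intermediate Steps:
6 - 15*(-1) = 6 + 15 = 21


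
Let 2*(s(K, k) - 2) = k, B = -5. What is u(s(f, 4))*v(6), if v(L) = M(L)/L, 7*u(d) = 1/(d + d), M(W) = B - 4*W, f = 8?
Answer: -29/336 ≈ -0.086310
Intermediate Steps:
M(W) = -5 - 4*W
s(K, k) = 2 + k/2
u(d) = 1/(14*d) (u(d) = 1/(7*(d + d)) = 1/(7*((2*d))) = (1/(2*d))/7 = 1/(14*d))
v(L) = (-5 - 4*L)/L
u(s(f, 4))*v(6) = (1/(14*(2 + (½)*4)))*(-4 - 5/6) = (1/(14*(2 + 2)))*(-4 - 5*⅙) = ((1/14)/4)*(-4 - ⅚) = ((1/14)*(¼))*(-29/6) = (1/56)*(-29/6) = -29/336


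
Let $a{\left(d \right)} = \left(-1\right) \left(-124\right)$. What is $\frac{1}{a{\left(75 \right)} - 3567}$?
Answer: $- \frac{1}{3443} \approx -0.00029044$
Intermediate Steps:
$a{\left(d \right)} = 124$
$\frac{1}{a{\left(75 \right)} - 3567} = \frac{1}{124 - 3567} = \frac{1}{-3443} = - \frac{1}{3443}$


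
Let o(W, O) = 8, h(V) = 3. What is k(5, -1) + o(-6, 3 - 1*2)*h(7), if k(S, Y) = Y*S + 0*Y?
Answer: 19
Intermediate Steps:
k(S, Y) = S*Y (k(S, Y) = S*Y + 0 = S*Y)
k(5, -1) + o(-6, 3 - 1*2)*h(7) = 5*(-1) + 8*3 = -5 + 24 = 19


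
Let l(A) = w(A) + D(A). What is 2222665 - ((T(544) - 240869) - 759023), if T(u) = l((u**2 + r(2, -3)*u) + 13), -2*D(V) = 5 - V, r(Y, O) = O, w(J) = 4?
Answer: 3075397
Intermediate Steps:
D(V) = -5/2 + V/2 (D(V) = -(5 - V)/2 = -5/2 + V/2)
l(A) = 3/2 + A/2 (l(A) = 4 + (-5/2 + A/2) = 3/2 + A/2)
T(u) = 8 + u**2/2 - 3*u/2 (T(u) = 3/2 + ((u**2 - 3*u) + 13)/2 = 3/2 + (13 + u**2 - 3*u)/2 = 3/2 + (13/2 + u**2/2 - 3*u/2) = 8 + u**2/2 - 3*u/2)
2222665 - ((T(544) - 240869) - 759023) = 2222665 - (((8 + (1/2)*544**2 - 3/2*544) - 240869) - 759023) = 2222665 - (((8 + (1/2)*295936 - 816) - 240869) - 759023) = 2222665 - (((8 + 147968 - 816) - 240869) - 759023) = 2222665 - ((147160 - 240869) - 759023) = 2222665 - (-93709 - 759023) = 2222665 - 1*(-852732) = 2222665 + 852732 = 3075397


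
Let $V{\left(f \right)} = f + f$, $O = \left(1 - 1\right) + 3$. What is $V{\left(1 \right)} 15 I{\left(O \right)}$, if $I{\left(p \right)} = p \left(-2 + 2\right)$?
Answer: $0$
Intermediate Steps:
$O = 3$ ($O = 0 + 3 = 3$)
$V{\left(f \right)} = 2 f$
$I{\left(p \right)} = 0$ ($I{\left(p \right)} = p 0 = 0$)
$V{\left(1 \right)} 15 I{\left(O \right)} = 2 \cdot 1 \cdot 15 \cdot 0 = 2 \cdot 15 \cdot 0 = 30 \cdot 0 = 0$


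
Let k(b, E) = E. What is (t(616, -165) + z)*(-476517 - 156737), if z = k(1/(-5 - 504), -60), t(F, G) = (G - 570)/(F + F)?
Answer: 3376826955/88 ≈ 3.8373e+7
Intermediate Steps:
t(F, G) = (-570 + G)/(2*F) (t(F, G) = (-570 + G)/((2*F)) = (-570 + G)*(1/(2*F)) = (-570 + G)/(2*F))
z = -60
(t(616, -165) + z)*(-476517 - 156737) = ((1/2)*(-570 - 165)/616 - 60)*(-476517 - 156737) = ((1/2)*(1/616)*(-735) - 60)*(-633254) = (-105/176 - 60)*(-633254) = -10665/176*(-633254) = 3376826955/88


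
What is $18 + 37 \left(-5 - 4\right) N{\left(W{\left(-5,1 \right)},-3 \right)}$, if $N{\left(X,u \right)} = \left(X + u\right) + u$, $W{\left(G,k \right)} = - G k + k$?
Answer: $18$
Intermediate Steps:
$W{\left(G,k \right)} = k - G k$ ($W{\left(G,k \right)} = - G k + k = k - G k$)
$N{\left(X,u \right)} = X + 2 u$
$18 + 37 \left(-5 - 4\right) N{\left(W{\left(-5,1 \right)},-3 \right)} = 18 + 37 \left(-5 - 4\right) \left(1 \left(1 - -5\right) + 2 \left(-3\right)\right) = 18 + 37 \left(- 9 \left(1 \left(1 + 5\right) - 6\right)\right) = 18 + 37 \left(- 9 \left(1 \cdot 6 - 6\right)\right) = 18 + 37 \left(- 9 \left(6 - 6\right)\right) = 18 + 37 \left(\left(-9\right) 0\right) = 18 + 37 \cdot 0 = 18 + 0 = 18$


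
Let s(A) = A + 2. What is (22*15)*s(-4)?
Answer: -660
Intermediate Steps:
s(A) = 2 + A
(22*15)*s(-4) = (22*15)*(2 - 4) = 330*(-2) = -660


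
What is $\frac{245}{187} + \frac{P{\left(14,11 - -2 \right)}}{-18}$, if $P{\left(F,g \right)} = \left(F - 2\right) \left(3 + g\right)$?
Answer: $- \frac{5249}{561} \approx -9.3565$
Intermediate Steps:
$P{\left(F,g \right)} = \left(-2 + F\right) \left(3 + g\right)$
$\frac{245}{187} + \frac{P{\left(14,11 - -2 \right)}}{-18} = \frac{245}{187} + \frac{-6 - 2 \left(11 - -2\right) + 3 \cdot 14 + 14 \left(11 - -2\right)}{-18} = 245 \cdot \frac{1}{187} + \left(-6 - 2 \left(11 + 2\right) + 42 + 14 \left(11 + 2\right)\right) \left(- \frac{1}{18}\right) = \frac{245}{187} + \left(-6 - 26 + 42 + 14 \cdot 13\right) \left(- \frac{1}{18}\right) = \frac{245}{187} + \left(-6 - 26 + 42 + 182\right) \left(- \frac{1}{18}\right) = \frac{245}{187} + 192 \left(- \frac{1}{18}\right) = \frac{245}{187} - \frac{32}{3} = - \frac{5249}{561}$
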